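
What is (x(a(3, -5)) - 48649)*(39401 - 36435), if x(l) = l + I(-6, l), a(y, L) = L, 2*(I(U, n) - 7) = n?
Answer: -144294417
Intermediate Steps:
I(U, n) = 7 + n/2
x(l) = 7 + 3*l/2 (x(l) = l + (7 + l/2) = 7 + 3*l/2)
(x(a(3, -5)) - 48649)*(39401 - 36435) = ((7 + (3/2)*(-5)) - 48649)*(39401 - 36435) = ((7 - 15/2) - 48649)*2966 = (-½ - 48649)*2966 = -97299/2*2966 = -144294417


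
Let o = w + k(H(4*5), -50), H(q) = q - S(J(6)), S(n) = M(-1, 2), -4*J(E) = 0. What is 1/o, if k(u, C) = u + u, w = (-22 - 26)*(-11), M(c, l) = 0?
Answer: 1/568 ≈ 0.0017606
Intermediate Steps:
J(E) = 0 (J(E) = -1/4*0 = 0)
S(n) = 0
w = 528 (w = -48*(-11) = 528)
H(q) = q (H(q) = q - 1*0 = q + 0 = q)
k(u, C) = 2*u
o = 568 (o = 528 + 2*(4*5) = 528 + 2*20 = 528 + 40 = 568)
1/o = 1/568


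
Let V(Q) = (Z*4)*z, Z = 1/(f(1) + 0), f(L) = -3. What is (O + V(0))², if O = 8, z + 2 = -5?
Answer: 2704/9 ≈ 300.44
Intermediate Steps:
z = -7 (z = -2 - 5 = -7)
Z = -⅓ (Z = 1/(-3 + 0) = 1/(-3) = -⅓ ≈ -0.33333)
V(Q) = 28/3 (V(Q) = -⅓*4*(-7) = -4/3*(-7) = 28/3)
(O + V(0))² = (8 + 28/3)² = (52/3)² = 2704/9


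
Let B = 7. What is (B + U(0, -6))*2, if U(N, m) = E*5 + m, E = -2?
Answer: -18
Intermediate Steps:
U(N, m) = -10 + m (U(N, m) = -2*5 + m = -10 + m)
(B + U(0, -6))*2 = (7 + (-10 - 6))*2 = (7 - 16)*2 = -9*2 = -18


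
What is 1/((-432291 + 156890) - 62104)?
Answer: -1/337505 ≈ -2.9629e-6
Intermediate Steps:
1/((-432291 + 156890) - 62104) = 1/(-275401 - 62104) = 1/(-337505) = -1/337505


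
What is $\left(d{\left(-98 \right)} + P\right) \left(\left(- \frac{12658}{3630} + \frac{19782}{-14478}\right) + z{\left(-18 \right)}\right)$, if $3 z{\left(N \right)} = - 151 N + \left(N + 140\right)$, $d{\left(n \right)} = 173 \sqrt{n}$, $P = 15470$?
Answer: $\frac{12762009506792}{875919} + \frac{4995085168948 i \sqrt{2}}{4379595} \approx 1.457 \cdot 10^{7} + 1.613 \cdot 10^{6} i$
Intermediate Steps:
$z{\left(N \right)} = \frac{140}{3} - 50 N$ ($z{\left(N \right)} = \frac{- 151 N + \left(N + 140\right)}{3} = \frac{- 151 N + \left(140 + N\right)}{3} = \frac{140 - 150 N}{3} = \frac{140}{3} - 50 N$)
$\left(d{\left(-98 \right)} + P\right) \left(\left(- \frac{12658}{3630} + \frac{19782}{-14478}\right) + z{\left(-18 \right)}\right) = \left(173 \sqrt{-98} + 15470\right) \left(\left(- \frac{12658}{3630} + \frac{19782}{-14478}\right) + \left(\frac{140}{3} - -900\right)\right) = \left(173 \cdot 7 i \sqrt{2} + 15470\right) \left(\left(\left(-12658\right) \frac{1}{3630} + 19782 \left(- \frac{1}{14478}\right)\right) + \left(\frac{140}{3} + 900\right)\right) = \left(1211 i \sqrt{2} + 15470\right) \left(\left(- \frac{6329}{1815} - \frac{3297}{2413}\right) + \frac{2840}{3}\right) = \left(15470 + 1211 i \sqrt{2}\right) \left(- \frac{21255932}{4379595} + \frac{2840}{3}\right) = \left(15470 + 1211 i \sqrt{2}\right) \frac{4124760668}{4379595} = \frac{12762009506792}{875919} + \frac{4995085168948 i \sqrt{2}}{4379595}$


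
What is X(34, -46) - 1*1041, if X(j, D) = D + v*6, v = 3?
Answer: -1069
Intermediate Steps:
X(j, D) = 18 + D (X(j, D) = D + 3*6 = D + 18 = 18 + D)
X(34, -46) - 1*1041 = (18 - 46) - 1*1041 = -28 - 1041 = -1069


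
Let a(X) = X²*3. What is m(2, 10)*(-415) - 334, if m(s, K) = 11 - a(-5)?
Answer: 26226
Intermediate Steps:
a(X) = 3*X²
m(s, K) = -64 (m(s, K) = 11 - 3*(-5)² = 11 - 3*25 = 11 - 1*75 = 11 - 75 = -64)
m(2, 10)*(-415) - 334 = -64*(-415) - 334 = 26560 - 334 = 26226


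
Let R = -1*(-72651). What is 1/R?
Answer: 1/72651 ≈ 1.3764e-5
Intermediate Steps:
R = 72651
1/R = 1/72651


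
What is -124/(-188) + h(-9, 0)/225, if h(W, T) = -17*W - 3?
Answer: 187/141 ≈ 1.3262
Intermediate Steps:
h(W, T) = -3 - 17*W
-124/(-188) + h(-9, 0)/225 = -124/(-188) + (-3 - 17*(-9))/225 = -124*(-1/188) + (-3 + 153)*(1/225) = 31/47 + 150*(1/225) = 31/47 + ⅔ = 187/141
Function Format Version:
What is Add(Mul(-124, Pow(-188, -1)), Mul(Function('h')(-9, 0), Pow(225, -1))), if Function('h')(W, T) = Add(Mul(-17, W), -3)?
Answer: Rational(187, 141) ≈ 1.3262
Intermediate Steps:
Function('h')(W, T) = Add(-3, Mul(-17, W))
Add(Mul(-124, Pow(-188, -1)), Mul(Function('h')(-9, 0), Pow(225, -1))) = Add(Mul(-124, Pow(-188, -1)), Mul(Add(-3, Mul(-17, -9)), Pow(225, -1))) = Add(Mul(-124, Rational(-1, 188)), Mul(Add(-3, 153), Rational(1, 225))) = Add(Rational(31, 47), Mul(150, Rational(1, 225))) = Add(Rational(31, 47), Rational(2, 3)) = Rational(187, 141)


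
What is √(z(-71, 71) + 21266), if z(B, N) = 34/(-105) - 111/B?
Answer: √1181969905305/7455 ≈ 145.83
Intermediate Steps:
z(B, N) = -34/105 - 111/B (z(B, N) = 34*(-1/105) - 111/B = -34/105 - 111/B)
√(z(-71, 71) + 21266) = √((-34/105 - 111/(-71)) + 21266) = √((-34/105 - 111*(-1/71)) + 21266) = √((-34/105 + 111/71) + 21266) = √(9241/7455 + 21266) = √(158547271/7455) = √1181969905305/7455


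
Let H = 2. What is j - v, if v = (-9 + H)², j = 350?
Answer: 301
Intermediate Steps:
v = 49 (v = (-9 + 2)² = (-7)² = 49)
j - v = 350 - 1*49 = 350 - 49 = 301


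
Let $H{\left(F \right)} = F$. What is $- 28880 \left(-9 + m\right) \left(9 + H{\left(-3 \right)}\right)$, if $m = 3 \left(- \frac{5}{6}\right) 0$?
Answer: $1559520$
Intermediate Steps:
$m = 0$ ($m = 3 \left(\left(-5\right) \frac{1}{6}\right) 0 = 3 \left(- \frac{5}{6}\right) 0 = \left(- \frac{5}{2}\right) 0 = 0$)
$- 28880 \left(-9 + m\right) \left(9 + H{\left(-3 \right)}\right) = - 28880 \left(-9 + 0\right) \left(9 - 3\right) = - 28880 \left(\left(-9\right) 6\right) = \left(-28880\right) \left(-54\right) = 1559520$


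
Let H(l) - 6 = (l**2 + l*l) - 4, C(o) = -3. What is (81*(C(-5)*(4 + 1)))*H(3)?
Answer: -24300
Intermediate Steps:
H(l) = 2 + 2*l**2 (H(l) = 6 + ((l**2 + l*l) - 4) = 6 + ((l**2 + l**2) - 4) = 6 + (2*l**2 - 4) = 6 + (-4 + 2*l**2) = 2 + 2*l**2)
(81*(C(-5)*(4 + 1)))*H(3) = (81*(-3*(4 + 1)))*(2 + 2*3**2) = (81*(-3*5))*(2 + 2*9) = (81*(-15))*(2 + 18) = -1215*20 = -24300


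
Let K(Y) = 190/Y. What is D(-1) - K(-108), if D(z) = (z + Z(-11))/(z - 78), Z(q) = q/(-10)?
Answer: 18749/10665 ≈ 1.7580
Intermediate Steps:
Z(q) = -q/10 (Z(q) = q*(-1/10) = -q/10)
D(z) = (11/10 + z)/(-78 + z) (D(z) = (z - 1/10*(-11))/(z - 78) = (z + 11/10)/(-78 + z) = (11/10 + z)/(-78 + z))
D(-1) - K(-108) = (11/10 - 1)/(-78 - 1) - 190/(-108) = (1/10)/(-79) - 190*(-1)/108 = -1/79*1/10 - 1*(-95/54) = -1/790 + 95/54 = 18749/10665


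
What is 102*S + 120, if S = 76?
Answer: 7872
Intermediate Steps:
102*S + 120 = 102*76 + 120 = 7752 + 120 = 7872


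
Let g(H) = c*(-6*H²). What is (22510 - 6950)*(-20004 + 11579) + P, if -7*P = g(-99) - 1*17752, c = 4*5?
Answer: -916457128/7 ≈ -1.3092e+8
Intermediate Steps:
c = 20
g(H) = -120*H² (g(H) = 20*(-6*H²) = -120*H²)
P = 1193872/7 (P = -(-120*(-99)² - 1*17752)/7 = -(-120*9801 - 17752)/7 = -(-1176120 - 17752)/7 = -⅐*(-1193872) = 1193872/7 ≈ 1.7055e+5)
(22510 - 6950)*(-20004 + 11579) + P = (22510 - 6950)*(-20004 + 11579) + 1193872/7 = 15560*(-8425) + 1193872/7 = -131093000 + 1193872/7 = -916457128/7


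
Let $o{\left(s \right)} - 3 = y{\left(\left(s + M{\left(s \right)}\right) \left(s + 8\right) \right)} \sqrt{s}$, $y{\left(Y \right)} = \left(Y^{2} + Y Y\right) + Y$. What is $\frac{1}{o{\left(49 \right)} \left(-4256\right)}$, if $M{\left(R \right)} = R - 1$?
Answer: $- \frac{1}{1821638138880} \approx -5.4896 \cdot 10^{-13}$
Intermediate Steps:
$M{\left(R \right)} = -1 + R$ ($M{\left(R \right)} = R - 1 = -1 + R$)
$y{\left(Y \right)} = Y + 2 Y^{2}$ ($y{\left(Y \right)} = \left(Y^{2} + Y^{2}\right) + Y = 2 Y^{2} + Y = Y + 2 Y^{2}$)
$o{\left(s \right)} = 3 + \sqrt{s} \left(1 + 2 \left(-1 + 2 s\right) \left(8 + s\right)\right) \left(-1 + 2 s\right) \left(8 + s\right)$ ($o{\left(s \right)} = 3 + \left(s + \left(-1 + s\right)\right) \left(s + 8\right) \left(1 + 2 \left(s + \left(-1 + s\right)\right) \left(s + 8\right)\right) \sqrt{s} = 3 + \left(-1 + 2 s\right) \left(8 + s\right) \left(1 + 2 \left(-1 + 2 s\right) \left(8 + s\right)\right) \sqrt{s} = 3 + \left(1 + 2 \left(-1 + 2 s\right) \left(8 + s\right)\right) \left(-1 + 2 s\right) \left(8 + s\right) \sqrt{s} = 3 + \sqrt{s} \left(1 + 2 \left(-1 + 2 s\right) \left(8 + s\right)\right) \left(-1 + 2 s\right) \left(8 + s\right)$)
$\frac{1}{o{\left(49 \right)} \left(-4256\right)} = \frac{1}{\left(3 - 465 \cdot 49^{\frac{3}{2}} + 8 \cdot 49^{\frac{9}{2}} + 120 \sqrt{49} + 120 \cdot 49^{\frac{7}{2}} + 388 \cdot 49^{\frac{5}{2}}\right) \left(-4256\right)} = \frac{1}{3 - 159495 + 8 \cdot 40353607 + 120 \cdot 7 + 120 \cdot 823543 + 388 \cdot 16807} \left(- \frac{1}{4256}\right) = \frac{1}{3 - 159495 + 322828856 + 840 + 98825160 + 6521116} \left(- \frac{1}{4256}\right) = \frac{1}{428016480} \left(- \frac{1}{4256}\right) = - \frac{1}{1821638138880}$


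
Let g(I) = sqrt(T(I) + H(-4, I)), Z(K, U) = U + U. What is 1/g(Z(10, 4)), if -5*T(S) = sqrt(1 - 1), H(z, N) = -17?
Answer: -I*sqrt(17)/17 ≈ -0.24254*I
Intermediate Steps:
T(S) = 0 (T(S) = -sqrt(1 - 1)/5 = -sqrt(0)/5 = -1/5*0 = 0)
Z(K, U) = 2*U
g(I) = I*sqrt(17) (g(I) = sqrt(0 - 17) = sqrt(-17) = I*sqrt(17))
1/g(Z(10, 4)) = 1/(I*sqrt(17)) = -I*sqrt(17)/17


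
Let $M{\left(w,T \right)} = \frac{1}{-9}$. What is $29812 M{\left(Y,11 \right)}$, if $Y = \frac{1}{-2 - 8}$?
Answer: $- \frac{29812}{9} \approx -3312.4$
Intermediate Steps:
$Y = - \frac{1}{10}$ ($Y = \frac{1}{-10} = - \frac{1}{10} \approx -0.1$)
$M{\left(w,T \right)} = - \frac{1}{9}$
$29812 M{\left(Y,11 \right)} = 29812 \left(- \frac{1}{9}\right) = - \frac{29812}{9}$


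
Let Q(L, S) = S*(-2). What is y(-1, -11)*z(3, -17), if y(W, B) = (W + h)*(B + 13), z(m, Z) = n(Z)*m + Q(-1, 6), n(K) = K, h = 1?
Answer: 0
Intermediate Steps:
Q(L, S) = -2*S
z(m, Z) = -12 + Z*m (z(m, Z) = Z*m - 2*6 = Z*m - 12 = -12 + Z*m)
y(W, B) = (1 + W)*(13 + B) (y(W, B) = (W + 1)*(B + 13) = (1 + W)*(13 + B))
y(-1, -11)*z(3, -17) = (13 - 11 + 13*(-1) - 11*(-1))*(-12 - 17*3) = (13 - 11 - 13 + 11)*(-12 - 51) = 0*(-63) = 0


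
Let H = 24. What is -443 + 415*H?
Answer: 9517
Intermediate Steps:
-443 + 415*H = -443 + 415*24 = -443 + 9960 = 9517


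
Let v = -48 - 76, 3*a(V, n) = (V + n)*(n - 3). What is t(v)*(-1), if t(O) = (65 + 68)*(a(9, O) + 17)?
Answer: -1949248/3 ≈ -6.4975e+5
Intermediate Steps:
a(V, n) = (-3 + n)*(V + n)/3 (a(V, n) = ((V + n)*(n - 3))/3 = ((V + n)*(-3 + n))/3 = ((-3 + n)*(V + n))/3 = (-3 + n)*(V + n)/3)
v = -124
t(O) = 1064 + 266*O + 133*O²/3 (t(O) = (65 + 68)*((-1*9 - O + O²/3 + (⅓)*9*O) + 17) = 133*((-9 - O + O²/3 + 3*O) + 17) = 133*((-9 + 2*O + O²/3) + 17) = 133*(8 + 2*O + O²/3) = 1064 + 266*O + 133*O²/3)
t(v)*(-1) = (1064 + 266*(-124) + (133/3)*(-124)²)*(-1) = (1064 - 32984 + (133/3)*15376)*(-1) = (1064 - 32984 + 2045008/3)*(-1) = (1949248/3)*(-1) = -1949248/3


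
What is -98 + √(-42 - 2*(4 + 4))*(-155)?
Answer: -98 - 155*I*√58 ≈ -98.0 - 1180.4*I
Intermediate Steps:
-98 + √(-42 - 2*(4 + 4))*(-155) = -98 + √(-42 - 2*8)*(-155) = -98 + √(-42 - 16)*(-155) = -98 + √(-58)*(-155) = -98 + (I*√58)*(-155) = -98 - 155*I*√58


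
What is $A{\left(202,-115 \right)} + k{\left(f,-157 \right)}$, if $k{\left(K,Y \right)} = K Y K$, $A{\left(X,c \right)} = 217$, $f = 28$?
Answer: $-122871$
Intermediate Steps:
$k{\left(K,Y \right)} = Y K^{2}$
$A{\left(202,-115 \right)} + k{\left(f,-157 \right)} = 217 - 157 \cdot 28^{2} = 217 - 123088 = -122871$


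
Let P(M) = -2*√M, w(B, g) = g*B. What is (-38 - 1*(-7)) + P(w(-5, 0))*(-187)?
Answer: -31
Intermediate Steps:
w(B, g) = B*g
(-38 - 1*(-7)) + P(w(-5, 0))*(-187) = (-38 - 1*(-7)) - 2*√(-5*0)*(-187) = (-38 + 7) - 2*√0*(-187) = -31 - 2*0*(-187) = -31 + 0*(-187) = -31 + 0 = -31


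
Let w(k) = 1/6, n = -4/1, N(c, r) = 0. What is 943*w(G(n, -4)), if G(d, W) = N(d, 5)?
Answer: 943/6 ≈ 157.17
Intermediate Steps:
n = -4 (n = -4*1 = -4)
G(d, W) = 0
w(k) = ⅙
943*w(G(n, -4)) = 943*(⅙) = 943/6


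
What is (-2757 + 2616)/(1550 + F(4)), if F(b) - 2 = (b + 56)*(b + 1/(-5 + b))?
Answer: -141/1732 ≈ -0.081409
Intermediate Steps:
F(b) = 2 + (56 + b)*(b + 1/(-5 + b)) (F(b) = 2 + (b + 56)*(b + 1/(-5 + b)) = 2 + (56 + b)*(b + 1/(-5 + b)))
(-2757 + 2616)/(1550 + F(4)) = (-2757 + 2616)/(1550 + (46 + 4³ - 277*4 + 51*4²)/(-5 + 4)) = -141/(1550 + (46 + 64 - 1108 + 51*16)/(-1)) = -141/(1550 - (46 + 64 - 1108 + 816)) = -141/(1550 - 1*(-182)) = -141/(1550 + 182) = -141/1732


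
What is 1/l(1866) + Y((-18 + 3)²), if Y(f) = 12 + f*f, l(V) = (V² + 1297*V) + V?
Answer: 298962063289/5904024 ≈ 50637.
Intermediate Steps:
l(V) = V² + 1298*V
Y(f) = 12 + f²
1/l(1866) + Y((-18 + 3)²) = 1/(1866*(1298 + 1866)) + (12 + ((-18 + 3)²)²) = 1/(1866*3164) + (12 + ((-15)²)²) = 1/5904024 + (12 + 225²) = 1/5904024 + (12 + 50625) = 1/5904024 + 50637 = 298962063289/5904024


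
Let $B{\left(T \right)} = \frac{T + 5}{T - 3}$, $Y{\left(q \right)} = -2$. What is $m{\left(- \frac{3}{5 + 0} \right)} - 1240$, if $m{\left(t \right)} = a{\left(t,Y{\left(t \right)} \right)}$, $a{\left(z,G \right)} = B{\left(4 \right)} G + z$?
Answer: $- \frac{6293}{5} \approx -1258.6$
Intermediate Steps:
$B{\left(T \right)} = \frac{5 + T}{-3 + T}$
$a{\left(z,G \right)} = z + 9 G$ ($a{\left(z,G \right)} = \frac{5 + 4}{-3 + 4} G + z = 1^{-1} \cdot 9 G + z = 1 \cdot 9 G + z = 9 G + z = z + 9 G$)
$m{\left(t \right)} = -18 + t$ ($m{\left(t \right)} = t + 9 \left(-2\right) = t - 18 = -18 + t$)
$m{\left(- \frac{3}{5 + 0} \right)} - 1240 = \left(-18 - \frac{3}{5 + 0}\right) - 1240 = \left(-18 - \frac{3}{5}\right) - 1240 = - \frac{93}{5} - 1240 = - \frac{6293}{5}$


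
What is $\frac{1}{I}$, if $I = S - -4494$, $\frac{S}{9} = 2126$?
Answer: $\frac{1}{23628} \approx 4.2323 \cdot 10^{-5}$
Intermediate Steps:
$S = 19134$ ($S = 9 \cdot 2126 = 19134$)
$I = 23628$ ($I = 19134 - -4494 = 19134 + 4494 = 23628$)
$\frac{1}{I} = \frac{1}{23628}$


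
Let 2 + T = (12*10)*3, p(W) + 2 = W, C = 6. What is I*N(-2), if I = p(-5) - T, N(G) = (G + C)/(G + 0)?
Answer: 730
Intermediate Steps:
p(W) = -2 + W
N(G) = (6 + G)/G (N(G) = (G + 6)/(G + 0) = (6 + G)/G)
T = 358 (T = -2 + (12*10)*3 = -2 + 120*3 = -2 + 360 = 358)
I = -365 (I = (-2 - 5) - 1*358 = -7 - 358 = -365)
I*N(-2) = -365*(6 - 2)/(-2) = -(-365)*4/2 = -365*(-2) = 730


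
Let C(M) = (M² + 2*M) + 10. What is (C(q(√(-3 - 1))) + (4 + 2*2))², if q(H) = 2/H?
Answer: 285 - 68*I ≈ 285.0 - 68.0*I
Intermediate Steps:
C(M) = 10 + M² + 2*M
(C(q(√(-3 - 1))) + (4 + 2*2))² = ((10 + (2/(√(-3 - 1)))² + 2*(2/(√(-3 - 1)))) + (4 + 2*2))² = ((10 + (2/(√(-4)))² + 2*(2/(√(-4)))) + (4 + 4))² = ((10 + (2/((2*I)))² + 2*(2/((2*I)))) + 8)² = ((10 + (2*(-I/2))² + 2*(2*(-I/2))) + 8)² = ((10 + (-I)² + 2*(-I)) + 8)² = ((10 - 1 - 2*I) + 8)² = ((9 - 2*I) + 8)² = (17 - 2*I)²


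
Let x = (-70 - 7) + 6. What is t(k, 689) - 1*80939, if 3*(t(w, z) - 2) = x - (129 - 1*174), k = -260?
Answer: -242837/3 ≈ -80946.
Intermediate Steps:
x = -71 (x = -77 + 6 = -71)
t(w, z) = -20/3 (t(w, z) = 2 + (-71 - (129 - 1*174))/3 = 2 + (-71 - (129 - 174))/3 = 2 + (-71 - 1*(-45))/3 = 2 + (-71 + 45)/3 = 2 + (⅓)*(-26) = 2 - 26/3 = -20/3)
t(k, 689) - 1*80939 = -20/3 - 1*80939 = -20/3 - 80939 = -242837/3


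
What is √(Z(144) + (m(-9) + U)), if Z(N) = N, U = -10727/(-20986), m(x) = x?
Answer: √59680763282/20986 ≈ 11.641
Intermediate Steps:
U = 10727/20986 (U = -10727*(-1/20986) = 10727/20986 ≈ 0.51115)
√(Z(144) + (m(-9) + U)) = √(144 + (-9 + 10727/20986)) = √(144 - 178147/20986) = √(2843837/20986) = √59680763282/20986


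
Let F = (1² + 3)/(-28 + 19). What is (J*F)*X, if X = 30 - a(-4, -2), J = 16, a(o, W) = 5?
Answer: -1600/9 ≈ -177.78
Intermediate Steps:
F = -4/9 (F = (1 + 3)/(-9) = 4*(-⅑) = -4/9 ≈ -0.44444)
X = 25 (X = 30 - 1*5 = 30 - 5 = 25)
(J*F)*X = (16*(-4/9))*25 = -64/9*25 = -1600/9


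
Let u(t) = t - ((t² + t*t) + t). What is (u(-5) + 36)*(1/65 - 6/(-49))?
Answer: -878/455 ≈ -1.9297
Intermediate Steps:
u(t) = -2*t² (u(t) = t - ((t² + t²) + t) = t - (2*t² + t) = t - (t + 2*t²) = t + (-t - 2*t²) = -2*t²)
(u(-5) + 36)*(1/65 - 6/(-49)) = (-2*(-5)² + 36)*(1/65 - 6/(-49)) = (-2*25 + 36)*(1*(1/65) - 6*(-1/49)) = (-50 + 36)*(1/65 + 6/49) = -14*439/3185 = -878/455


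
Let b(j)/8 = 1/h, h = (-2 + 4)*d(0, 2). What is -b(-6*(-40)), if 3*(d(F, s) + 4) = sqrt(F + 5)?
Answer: 144/139 + 12*sqrt(5)/139 ≈ 1.2290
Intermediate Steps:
d(F, s) = -4 + sqrt(5 + F)/3 (d(F, s) = -4 + sqrt(F + 5)/3 = -4 + sqrt(5 + F)/3)
h = -8 + 2*sqrt(5)/3 (h = (-2 + 4)*(-4 + sqrt(5 + 0)/3) = 2*(-4 + sqrt(5)/3) = -8 + 2*sqrt(5)/3 ≈ -6.5093)
b(j) = 8/(-8 + 2*sqrt(5)/3)
-b(-6*(-40)) = -(-144/139 - 12*sqrt(5)/139) = 144/139 + 12*sqrt(5)/139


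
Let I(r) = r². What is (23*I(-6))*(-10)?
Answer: -8280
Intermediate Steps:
(23*I(-6))*(-10) = (23*(-6)²)*(-10) = (23*36)*(-10) = 828*(-10) = -8280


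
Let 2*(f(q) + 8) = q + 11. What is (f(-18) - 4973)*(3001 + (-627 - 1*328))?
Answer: -10198287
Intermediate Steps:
f(q) = -5/2 + q/2 (f(q) = -8 + (q + 11)/2 = -8 + (11 + q)/2 = -8 + (11/2 + q/2) = -5/2 + q/2)
(f(-18) - 4973)*(3001 + (-627 - 1*328)) = ((-5/2 + (½)*(-18)) - 4973)*(3001 + (-627 - 1*328)) = ((-5/2 - 9) - 4973)*(3001 + (-627 - 328)) = (-23/2 - 4973)*(3001 - 955) = -9969/2*2046 = -10198287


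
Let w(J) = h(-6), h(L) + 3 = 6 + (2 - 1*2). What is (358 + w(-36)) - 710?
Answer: -349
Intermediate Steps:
h(L) = 3 (h(L) = -3 + (6 + (2 - 1*2)) = -3 + (6 + (2 - 2)) = -3 + (6 + 0) = -3 + 6 = 3)
w(J) = 3
(358 + w(-36)) - 710 = (358 + 3) - 710 = 361 - 710 = -349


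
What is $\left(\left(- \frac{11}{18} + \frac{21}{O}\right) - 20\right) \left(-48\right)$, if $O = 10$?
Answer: $\frac{13328}{15} \approx 888.53$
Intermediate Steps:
$\left(\left(- \frac{11}{18} + \frac{21}{O}\right) - 20\right) \left(-48\right) = \left(\left(- \frac{11}{18} + \frac{21}{10}\right) - 20\right) \left(-48\right) = \left(\frac{67}{45} - 20\right) \left(-48\right) = \left(- \frac{833}{45}\right) \left(-48\right) = \frac{13328}{15}$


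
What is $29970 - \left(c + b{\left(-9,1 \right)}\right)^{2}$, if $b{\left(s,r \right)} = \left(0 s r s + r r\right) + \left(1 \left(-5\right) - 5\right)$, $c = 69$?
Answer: $26370$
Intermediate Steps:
$b{\left(s,r \right)} = -10 + r^{2}$ ($b{\left(s,r \right)} = \left(0 r s + r^{2}\right) - 10 = \left(0 s + r^{2}\right) - 10 = \left(0 + r^{2}\right) - 10 = r^{2} - 10 = -10 + r^{2}$)
$29970 - \left(c + b{\left(-9,1 \right)}\right)^{2} = 29970 - \left(69 - \left(10 - 1^{2}\right)\right)^{2} = 29970 - \left(69 + \left(-10 + 1\right)\right)^{2} = 29970 - \left(69 - 9\right)^{2} = 29970 - 60^{2} = 29970 - 3600 = 26370$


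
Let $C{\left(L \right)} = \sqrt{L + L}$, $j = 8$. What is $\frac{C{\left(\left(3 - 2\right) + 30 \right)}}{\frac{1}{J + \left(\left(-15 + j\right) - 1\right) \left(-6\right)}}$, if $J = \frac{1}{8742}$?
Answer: $\frac{419617 \sqrt{62}}{8742} \approx 377.95$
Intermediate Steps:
$J = \frac{1}{8742} \approx 0.00011439$
$C{\left(L \right)} = \sqrt{2} \sqrt{L}$ ($C{\left(L \right)} = \sqrt{2 L} = \sqrt{2} \sqrt{L}$)
$\frac{C{\left(\left(3 - 2\right) + 30 \right)}}{\frac{1}{J + \left(\left(-15 + j\right) - 1\right) \left(-6\right)}} = \frac{\sqrt{2} \sqrt{\left(3 - 2\right) + 30}}{\frac{1}{\frac{1}{8742} + \left(\left(-15 + 8\right) - 1\right) \left(-6\right)}} = \frac{\sqrt{2} \sqrt{1 + 30}}{\frac{1}{\frac{1}{8742} + \left(-7 - 1\right) \left(-6\right)}} = \frac{\sqrt{2} \sqrt{31}}{\frac{1}{\frac{1}{8742} - -48}} = \frac{\sqrt{62}}{\frac{1}{\frac{1}{8742} + 48}} = \frac{\sqrt{62}}{\frac{1}{\frac{419617}{8742}}} = \frac{\sqrt{62}}{\frac{8742}{419617}} = \sqrt{62} \cdot \frac{419617}{8742} = \frac{419617 \sqrt{62}}{8742}$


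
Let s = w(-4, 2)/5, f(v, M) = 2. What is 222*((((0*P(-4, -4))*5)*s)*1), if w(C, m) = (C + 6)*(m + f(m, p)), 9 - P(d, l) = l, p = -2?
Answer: 0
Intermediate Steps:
P(d, l) = 9 - l
w(C, m) = (2 + m)*(6 + C) (w(C, m) = (C + 6)*(m + 2) = (6 + C)*(2 + m) = (2 + m)*(6 + C))
s = 8/5 (s = (12 + 2*(-4) + 6*2 - 4*2)/5 = (12 - 8 + 12 - 8)*(⅕) = 8*(⅕) = 8/5 ≈ 1.6000)
222*((((0*P(-4, -4))*5)*s)*1) = 222*((((0*(9 - 1*(-4)))*5)*(8/5))*1) = 222*((((0*(9 + 4))*5)*(8/5))*1) = 222*((((0*13)*5)*(8/5))*1) = 222*(((0*5)*(8/5))*1) = 222*((0*(8/5))*1) = 222*(0*1) = 222*0 = 0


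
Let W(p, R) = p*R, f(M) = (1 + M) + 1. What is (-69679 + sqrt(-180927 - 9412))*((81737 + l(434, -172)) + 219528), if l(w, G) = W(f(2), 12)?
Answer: -20995188527 + 301313*I*sqrt(190339) ≈ -2.0995e+10 + 1.3146e+8*I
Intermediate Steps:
f(M) = 2 + M
W(p, R) = R*p
l(w, G) = 48 (l(w, G) = 12*(2 + 2) = 12*4 = 48)
(-69679 + sqrt(-180927 - 9412))*((81737 + l(434, -172)) + 219528) = (-69679 + sqrt(-180927 - 9412))*((81737 + 48) + 219528) = (-69679 + sqrt(-190339))*(81785 + 219528) = (-69679 + I*sqrt(190339))*301313 = -20995188527 + 301313*I*sqrt(190339)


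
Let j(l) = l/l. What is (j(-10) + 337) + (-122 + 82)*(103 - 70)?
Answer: -982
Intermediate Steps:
j(l) = 1
(j(-10) + 337) + (-122 + 82)*(103 - 70) = (1 + 337) + (-122 + 82)*(103 - 70) = 338 - 40*33 = 338 - 1320 = -982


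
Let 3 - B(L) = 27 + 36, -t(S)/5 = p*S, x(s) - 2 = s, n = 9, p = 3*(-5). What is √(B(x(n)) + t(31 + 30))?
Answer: √4515 ≈ 67.194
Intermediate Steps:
p = -15
x(s) = 2 + s
t(S) = 75*S (t(S) = -(-75)*S = 75*S)
B(L) = -60 (B(L) = 3 - (27 + 36) = 3 - 1*63 = 3 - 63 = -60)
√(B(x(n)) + t(31 + 30)) = √(-60 + 75*(31 + 30)) = √(-60 + 75*61) = √(-60 + 4575) = √4515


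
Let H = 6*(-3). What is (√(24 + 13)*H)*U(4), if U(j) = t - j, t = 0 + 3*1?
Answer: 18*√37 ≈ 109.49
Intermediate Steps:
t = 3 (t = 0 + 3 = 3)
U(j) = 3 - j
H = -18
(√(24 + 13)*H)*U(4) = (√(24 + 13)*(-18))*(3 - 1*4) = (√37*(-18))*(3 - 4) = -18*√37*(-1) = 18*√37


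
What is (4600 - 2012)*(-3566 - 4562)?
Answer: -21035264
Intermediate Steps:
(4600 - 2012)*(-3566 - 4562) = 2588*(-8128) = -21035264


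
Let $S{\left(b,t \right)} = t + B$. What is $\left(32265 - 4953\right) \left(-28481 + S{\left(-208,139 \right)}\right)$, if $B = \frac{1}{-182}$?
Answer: $- \frac{70440993720}{91} \approx -7.7408 \cdot 10^{8}$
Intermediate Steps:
$B = - \frac{1}{182} \approx -0.0054945$
$S{\left(b,t \right)} = - \frac{1}{182} + t$ ($S{\left(b,t \right)} = t - \frac{1}{182} = - \frac{1}{182} + t$)
$\left(32265 - 4953\right) \left(-28481 + S{\left(-208,139 \right)}\right) = \left(32265 - 4953\right) \left(-28481 + \left(- \frac{1}{182} + 139\right)\right) = 27312 \left(-28481 + \frac{25297}{182}\right) = 27312 \left(- \frac{5158245}{182}\right) = - \frac{70440993720}{91}$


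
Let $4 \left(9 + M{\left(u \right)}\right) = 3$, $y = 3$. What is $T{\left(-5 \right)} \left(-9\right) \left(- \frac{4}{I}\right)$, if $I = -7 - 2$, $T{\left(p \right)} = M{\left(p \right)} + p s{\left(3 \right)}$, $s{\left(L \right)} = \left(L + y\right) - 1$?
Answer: $133$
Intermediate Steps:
$M{\left(u \right)} = - \frac{33}{4}$ ($M{\left(u \right)} = -9 + \frac{1}{4} \cdot 3 = -9 + \frac{3}{4} = - \frac{33}{4}$)
$s{\left(L \right)} = 2 + L$ ($s{\left(L \right)} = \left(L + 3\right) - 1 = \left(3 + L\right) - 1 = 2 + L$)
$T{\left(p \right)} = - \frac{33}{4} + 5 p$ ($T{\left(p \right)} = - \frac{33}{4} + p \left(2 + 3\right) = - \frac{33}{4} + p 5 = - \frac{33}{4} + 5 p$)
$I = -9$ ($I = -7 - 2 = -9$)
$T{\left(-5 \right)} \left(-9\right) \left(- \frac{4}{I}\right) = \left(- \frac{33}{4} + 5 \left(-5\right)\right) \left(-9\right) \left(- \frac{4}{-9}\right) = \left(- \frac{33}{4} - 25\right) \left(-9\right) \left(\left(-4\right) \left(- \frac{1}{9}\right)\right) = \left(- \frac{133}{4}\right) \left(-9\right) \frac{4}{9} = \frac{1197}{4} \cdot \frac{4}{9} = 133$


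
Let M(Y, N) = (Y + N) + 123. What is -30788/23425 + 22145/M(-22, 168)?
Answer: 510464653/6301325 ≈ 81.009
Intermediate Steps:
M(Y, N) = 123 + N + Y (M(Y, N) = (N + Y) + 123 = 123 + N + Y)
-30788/23425 + 22145/M(-22, 168) = -30788/23425 + 22145/(123 + 168 - 22) = -30788*1/23425 + 22145/269 = -30788/23425 + 22145*(1/269) = -30788/23425 + 22145/269 = 510464653/6301325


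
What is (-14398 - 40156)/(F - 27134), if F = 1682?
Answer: 27277/12726 ≈ 2.1434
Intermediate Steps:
(-14398 - 40156)/(F - 27134) = (-14398 - 40156)/(1682 - 27134) = -54554/(-25452) = -54554*(-1/25452) = 27277/12726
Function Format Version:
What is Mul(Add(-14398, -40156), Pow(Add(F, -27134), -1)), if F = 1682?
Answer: Rational(27277, 12726) ≈ 2.1434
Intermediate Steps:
Mul(Add(-14398, -40156), Pow(Add(F, -27134), -1)) = Mul(Add(-14398, -40156), Pow(Add(1682, -27134), -1)) = Mul(-54554, Pow(-25452, -1)) = Mul(-54554, Rational(-1, 25452)) = Rational(27277, 12726)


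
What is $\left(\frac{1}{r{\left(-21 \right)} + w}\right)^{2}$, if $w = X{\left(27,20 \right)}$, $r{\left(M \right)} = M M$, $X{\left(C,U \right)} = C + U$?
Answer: $\frac{1}{238144} \approx 4.1991 \cdot 10^{-6}$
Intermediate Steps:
$r{\left(M \right)} = M^{2}$
$w = 47$ ($w = 27 + 20 = 47$)
$\left(\frac{1}{r{\left(-21 \right)} + w}\right)^{2} = \left(\frac{1}{\left(-21\right)^{2} + 47}\right)^{2} = \left(\frac{1}{441 + 47}\right)^{2} = \left(\frac{1}{488}\right)^{2} = \frac{1}{238144}$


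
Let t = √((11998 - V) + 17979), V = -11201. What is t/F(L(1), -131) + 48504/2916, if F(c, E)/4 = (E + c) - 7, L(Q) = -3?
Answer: 4042/243 - √41178/564 ≈ 16.274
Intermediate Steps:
t = √41178 (t = √((11998 - 1*(-11201)) + 17979) = √((11998 + 11201) + 17979) = √(23199 + 17979) = √41178 ≈ 202.92)
F(c, E) = -28 + 4*E + 4*c (F(c, E) = 4*((E + c) - 7) = 4*(-7 + E + c) = -28 + 4*E + 4*c)
t/F(L(1), -131) + 48504/2916 = √41178/(-28 + 4*(-131) + 4*(-3)) + 48504/2916 = √41178/(-28 - 524 - 12) + 48504*(1/2916) = √41178/(-564) + 4042/243 = √41178*(-1/564) + 4042/243 = -√41178/564 + 4042/243 = 4042/243 - √41178/564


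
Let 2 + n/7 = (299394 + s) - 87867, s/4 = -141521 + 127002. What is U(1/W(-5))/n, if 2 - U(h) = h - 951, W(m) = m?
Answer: 4766/5370715 ≈ 0.00088741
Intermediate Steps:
s = -58076 (s = 4*(-141521 + 127002) = 4*(-14519) = -58076)
n = 1074143 (n = -14 + 7*((299394 - 58076) - 87867) = -14 + 7*(241318 - 87867) = -14 + 7*153451 = -14 + 1074157 = 1074143)
U(h) = 953 - h (U(h) = 2 - (h - 951) = 2 - (-951 + h) = 2 + (951 - h) = 953 - h)
U(1/W(-5))/n = (953 - 1/(-5))/1074143 = (953 - 1*(-1/5))*(1/1074143) = (953 + 1/5)*(1/1074143) = (4766/5)*(1/1074143) = 4766/5370715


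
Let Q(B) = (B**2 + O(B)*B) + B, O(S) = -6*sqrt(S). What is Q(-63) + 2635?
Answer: 6541 + 1134*I*sqrt(7) ≈ 6541.0 + 3000.3*I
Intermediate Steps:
Q(B) = B + B**2 - 6*B**(3/2) (Q(B) = (B**2 + (-6*sqrt(B))*B) + B = (B**2 - 6*B**(3/2)) + B = B + B**2 - 6*B**(3/2))
Q(-63) + 2635 = -63*(1 - 63 - 18*I*sqrt(7)) + 2635 = -63*(-62 - 18*I*sqrt(7)) + 2635 = (3906 + 1134*I*sqrt(7)) + 2635 = 6541 + 1134*I*sqrt(7)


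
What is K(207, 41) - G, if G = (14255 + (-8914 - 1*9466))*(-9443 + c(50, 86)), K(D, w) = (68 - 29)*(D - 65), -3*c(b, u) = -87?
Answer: -38827212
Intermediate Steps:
c(b, u) = 29 (c(b, u) = -⅓*(-87) = 29)
K(D, w) = -2535 + 39*D (K(D, w) = 39*(-65 + D) = -2535 + 39*D)
G = 38832750 (G = (14255 + (-8914 - 1*9466))*(-9443 + 29) = (14255 + (-8914 - 9466))*(-9414) = (14255 - 18380)*(-9414) = -4125*(-9414) = 38832750)
K(207, 41) - G = (-2535 + 39*207) - 1*38832750 = (-2535 + 8073) - 38832750 = 5538 - 38832750 = -38827212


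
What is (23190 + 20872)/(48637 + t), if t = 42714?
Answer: 44062/91351 ≈ 0.48234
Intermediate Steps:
(23190 + 20872)/(48637 + t) = (23190 + 20872)/(48637 + 42714) = 44062/91351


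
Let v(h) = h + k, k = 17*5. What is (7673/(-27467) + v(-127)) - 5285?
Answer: -146324382/27467 ≈ -5327.3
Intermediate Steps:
k = 85
v(h) = 85 + h (v(h) = h + 85 = 85 + h)
(7673/(-27467) + v(-127)) - 5285 = (7673/(-27467) + (85 - 127)) - 5285 = (7673*(-1/27467) - 42) - 5285 = (-7673/27467 - 42) - 5285 = -1161287/27467 - 5285 = -146324382/27467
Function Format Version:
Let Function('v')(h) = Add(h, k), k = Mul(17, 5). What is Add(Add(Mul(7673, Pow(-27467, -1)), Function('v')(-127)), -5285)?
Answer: Rational(-146324382, 27467) ≈ -5327.3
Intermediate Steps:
k = 85
Function('v')(h) = Add(85, h) (Function('v')(h) = Add(h, 85) = Add(85, h))
Add(Add(Mul(7673, Pow(-27467, -1)), Function('v')(-127)), -5285) = Add(Add(Mul(7673, Pow(-27467, -1)), Add(85, -127)), -5285) = Add(Add(Mul(7673, Rational(-1, 27467)), -42), -5285) = Add(Add(Rational(-7673, 27467), -42), -5285) = Add(Rational(-1161287, 27467), -5285) = Rational(-146324382, 27467)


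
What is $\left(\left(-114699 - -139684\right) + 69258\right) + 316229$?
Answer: $410472$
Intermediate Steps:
$\left(\left(-114699 - -139684\right) + 69258\right) + 316229 = \left(\left(-114699 + 139684\right) + 69258\right) + 316229 = \left(24985 + 69258\right) + 316229 = 94243 + 316229 = 410472$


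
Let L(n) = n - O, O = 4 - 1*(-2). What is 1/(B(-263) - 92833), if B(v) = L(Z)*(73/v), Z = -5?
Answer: -263/24414276 ≈ -1.0772e-5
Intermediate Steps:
O = 6 (O = 4 + 2 = 6)
L(n) = -6 + n (L(n) = n - 1*6 = n - 6 = -6 + n)
B(v) = -803/v (B(v) = (-6 - 5)*(73/v) = -803/v)
1/(B(-263) - 92833) = 1/(-803/(-263) - 92833) = 1/(-803*(-1/263) - 92833) = 1/(803/263 - 92833) = 1/(-24414276/263) = -263/24414276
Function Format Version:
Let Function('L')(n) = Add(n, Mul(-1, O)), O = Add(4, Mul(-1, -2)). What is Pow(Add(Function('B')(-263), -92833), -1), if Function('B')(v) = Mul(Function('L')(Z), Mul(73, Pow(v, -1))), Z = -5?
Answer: Rational(-263, 24414276) ≈ -1.0772e-5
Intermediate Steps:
O = 6 (O = Add(4, 2) = 6)
Function('L')(n) = Add(-6, n) (Function('L')(n) = Add(n, Mul(-1, 6)) = Add(n, -6) = Add(-6, n))
Function('B')(v) = Mul(-803, Pow(v, -1)) (Function('B')(v) = Mul(Add(-6, -5), Mul(73, Pow(v, -1))) = Mul(-11, Mul(73, Pow(v, -1))) = Mul(-803, Pow(v, -1)))
Pow(Add(Function('B')(-263), -92833), -1) = Pow(Add(Mul(-803, Pow(-263, -1)), -92833), -1) = Pow(Add(Mul(-803, Rational(-1, 263)), -92833), -1) = Pow(Add(Rational(803, 263), -92833), -1) = Pow(Rational(-24414276, 263), -1) = Rational(-263, 24414276)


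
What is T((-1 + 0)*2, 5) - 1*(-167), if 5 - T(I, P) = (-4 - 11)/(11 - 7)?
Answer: 703/4 ≈ 175.75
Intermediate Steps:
T(I, P) = 35/4 (T(I, P) = 5 - (-4 - 11)/(11 - 7) = 5 - (-15)/4 = 5 - 1*(-15/4) = 5 + 15/4 = 35/4)
T((-1 + 0)*2, 5) - 1*(-167) = 35/4 - 1*(-167) = 35/4 + 167 = 703/4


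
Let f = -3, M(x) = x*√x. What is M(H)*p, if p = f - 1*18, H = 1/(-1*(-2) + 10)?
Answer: -7*√3/24 ≈ -0.50518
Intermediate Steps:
H = 1/12 (H = 1/(2 + 10) = 1/12 ≈ 0.083333)
M(x) = x^(3/2)
p = -21 (p = -3 - 1*18 = -3 - 18 = -21)
M(H)*p = (1/12)^(3/2)*(-21) = (√3/72)*(-21) = -7*√3/24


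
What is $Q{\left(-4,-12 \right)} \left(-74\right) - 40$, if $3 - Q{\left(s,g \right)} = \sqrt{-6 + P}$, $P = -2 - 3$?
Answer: $-262 + 74 i \sqrt{11} \approx -262.0 + 245.43 i$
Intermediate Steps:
$P = -5$ ($P = -2 - 3 = -5$)
$Q{\left(s,g \right)} = 3 - i \sqrt{11}$ ($Q{\left(s,g \right)} = 3 - \sqrt{-6 - 5} = 3 - \sqrt{-11} = 3 - i \sqrt{11}$)
$Q{\left(-4,-12 \right)} \left(-74\right) - 40 = \left(3 - i \sqrt{11}\right) \left(-74\right) - 40 = \left(-222 + 74 i \sqrt{11}\right) - 40 = -262 + 74 i \sqrt{11}$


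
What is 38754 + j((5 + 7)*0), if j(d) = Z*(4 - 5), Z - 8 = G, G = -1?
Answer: 38747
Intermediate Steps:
Z = 7 (Z = 8 - 1 = 7)
j(d) = -7 (j(d) = 7*(4 - 5) = 7*(-1) = -7)
38754 + j((5 + 7)*0) = 38754 - 7 = 38747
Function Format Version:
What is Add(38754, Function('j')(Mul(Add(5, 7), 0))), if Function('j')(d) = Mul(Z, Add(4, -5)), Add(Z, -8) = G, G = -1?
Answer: 38747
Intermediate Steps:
Z = 7 (Z = Add(8, -1) = 7)
Function('j')(d) = -7 (Function('j')(d) = Mul(7, Add(4, -5)) = Mul(7, -1) = -7)
Add(38754, Function('j')(Mul(Add(5, 7), 0))) = Add(38754, -7) = 38747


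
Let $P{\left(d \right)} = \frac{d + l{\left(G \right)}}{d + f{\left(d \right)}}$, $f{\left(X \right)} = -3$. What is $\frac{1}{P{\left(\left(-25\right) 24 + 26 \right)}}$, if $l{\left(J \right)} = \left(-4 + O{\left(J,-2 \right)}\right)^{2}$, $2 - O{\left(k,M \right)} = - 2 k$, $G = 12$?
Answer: $\frac{577}{90} \approx 6.4111$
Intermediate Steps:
$O{\left(k,M \right)} = 2 + 2 k$ ($O{\left(k,M \right)} = 2 - - 2 k = 2 + 2 k$)
$l{\left(J \right)} = \left(-2 + 2 J\right)^{2}$ ($l{\left(J \right)} = \left(-4 + \left(2 + 2 J\right)\right)^{2} = \left(-2 + 2 J\right)^{2}$)
$P{\left(d \right)} = \frac{484 + d}{-3 + d}$ ($P{\left(d \right)} = \frac{d + 4 \left(-1 + 12\right)^{2}}{d - 3} = \frac{d + 4 \cdot 11^{2}}{-3 + d} = \frac{d + 4 \cdot 121}{-3 + d} = \frac{d + 484}{-3 + d} = \frac{484 + d}{-3 + d}$)
$\frac{1}{P{\left(\left(-25\right) 24 + 26 \right)}} = \frac{1}{\frac{1}{-3 + \left(\left(-25\right) 24 + 26\right)} \left(484 + \left(\left(-25\right) 24 + 26\right)\right)} = \frac{1}{\frac{1}{-3 + \left(-600 + 26\right)} \left(484 + \left(-600 + 26\right)\right)} = \frac{1}{\frac{1}{-3 - 574} \left(484 - 574\right)} = \frac{1}{\frac{1}{-577} \left(-90\right)} = \frac{1}{\left(- \frac{1}{577}\right) \left(-90\right)} = \frac{1}{\frac{90}{577}} = \frac{577}{90}$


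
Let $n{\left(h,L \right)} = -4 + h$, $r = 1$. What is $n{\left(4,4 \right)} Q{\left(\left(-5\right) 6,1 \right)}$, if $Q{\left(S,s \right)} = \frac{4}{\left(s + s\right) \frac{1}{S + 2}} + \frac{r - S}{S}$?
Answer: $0$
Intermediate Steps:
$Q{\left(S,s \right)} = \frac{1 - S}{S} + \frac{2 \left(2 + S\right)}{s}$ ($Q{\left(S,s \right)} = \frac{4}{\left(s + s\right) \frac{1}{S + 2}} + \frac{1 - S}{S} = \frac{4}{2 s \frac{1}{2 + S}} + \frac{1 - S}{S} = 4 \frac{2 + S}{2 s} + \frac{1 - S}{S} = \frac{2 \left(2 + S\right)}{s} + \frac{1 - S}{S} = \frac{1 - S}{S} + \frac{2 \left(2 + S\right)}{s}$)
$n{\left(4,4 \right)} Q{\left(\left(-5\right) 6,1 \right)} = \left(-4 + 4\right) \left(-1 + \frac{1}{\left(-5\right) 6} + \frac{4}{1} + \frac{2 \left(\left(-5\right) 6\right)}{1}\right) = 0 \left(-1 + \frac{1}{-30} + 4 \cdot 1 + 2 \left(-30\right) 1\right) = 0 \left(-1 - \frac{1}{30} + 4 - 60\right) = 0 \left(- \frac{1711}{30}\right) = 0$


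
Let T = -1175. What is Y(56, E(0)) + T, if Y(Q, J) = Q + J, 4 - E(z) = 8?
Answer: -1123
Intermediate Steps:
E(z) = -4 (E(z) = 4 - 1*8 = 4 - 8 = -4)
Y(Q, J) = J + Q
Y(56, E(0)) + T = (-4 + 56) - 1175 = 52 - 1175 = -1123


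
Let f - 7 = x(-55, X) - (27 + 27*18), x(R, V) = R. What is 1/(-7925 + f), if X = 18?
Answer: -1/8486 ≈ -0.00011784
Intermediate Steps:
f = -561 (f = 7 + (-55 - (27 + 27*18)) = 7 + (-55 - (27 + 486)) = 7 + (-55 - 1*513) = 7 + (-55 - 513) = 7 - 568 = -561)
1/(-7925 + f) = 1/(-7925 - 561) = 1/(-8486) = -1/8486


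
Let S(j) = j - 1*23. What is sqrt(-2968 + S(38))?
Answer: I*sqrt(2953) ≈ 54.341*I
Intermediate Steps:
S(j) = -23 + j (S(j) = j - 23 = -23 + j)
sqrt(-2968 + S(38)) = sqrt(-2968 + (-23 + 38)) = sqrt(-2968 + 15) = sqrt(-2953) = I*sqrt(2953)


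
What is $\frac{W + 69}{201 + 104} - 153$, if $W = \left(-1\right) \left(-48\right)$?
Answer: $- \frac{46548}{305} \approx -152.62$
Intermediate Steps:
$W = 48$
$\frac{W + 69}{201 + 104} - 153 = \frac{48 + 69}{201 + 104} - 153 = \frac{117}{305} - 153 = - \frac{46548}{305}$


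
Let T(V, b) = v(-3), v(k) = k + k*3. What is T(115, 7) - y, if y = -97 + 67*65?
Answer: -4270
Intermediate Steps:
v(k) = 4*k (v(k) = k + 3*k = 4*k)
T(V, b) = -12 (T(V, b) = 4*(-3) = -12)
y = 4258 (y = -97 + 4355 = 4258)
T(115, 7) - y = -12 - 1*4258 = -12 - 4258 = -4270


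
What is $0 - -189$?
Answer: $189$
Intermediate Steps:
$0 - -189 = 0 + 189 = 189$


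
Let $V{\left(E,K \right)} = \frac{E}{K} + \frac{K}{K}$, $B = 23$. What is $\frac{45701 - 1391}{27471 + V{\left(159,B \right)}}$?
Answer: $\frac{203826}{126403} \approx 1.6125$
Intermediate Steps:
$V{\left(E,K \right)} = 1 + \frac{E}{K}$ ($V{\left(E,K \right)} = \frac{E}{K} + 1 = 1 + \frac{E}{K}$)
$\frac{45701 - 1391}{27471 + V{\left(159,B \right)}} = \frac{45701 - 1391}{27471 + \frac{159 + 23}{23}} = \frac{44310}{27471 + \frac{1}{23} \cdot 182} = \frac{44310}{27471 + \frac{182}{23}} = \frac{44310}{\frac{632015}{23}} = 44310 \cdot \frac{23}{632015} = \frac{203826}{126403}$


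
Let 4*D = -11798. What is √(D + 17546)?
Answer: √58386/2 ≈ 120.82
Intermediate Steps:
D = -5899/2 (D = (¼)*(-11798) = -5899/2 ≈ -2949.5)
√(D + 17546) = √(-5899/2 + 17546) = √(29193/2) = √58386/2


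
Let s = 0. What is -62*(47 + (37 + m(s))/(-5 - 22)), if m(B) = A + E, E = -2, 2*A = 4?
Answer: -76384/27 ≈ -2829.0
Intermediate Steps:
A = 2 (A = (½)*4 = 2)
m(B) = 0 (m(B) = 2 - 2 = 0)
-62*(47 + (37 + m(s))/(-5 - 22)) = -62*(47 + (37 + 0)/(-5 - 22)) = -62*(47 + 37/(-27)) = -62*(47 + 37*(-1/27)) = -62*(47 - 37/27) = -62*1232/27 = -76384/27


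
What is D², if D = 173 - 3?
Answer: 28900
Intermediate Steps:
D = 170
D² = 170² = 28900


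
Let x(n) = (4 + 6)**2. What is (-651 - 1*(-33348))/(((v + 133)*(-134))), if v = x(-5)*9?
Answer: -32697/138422 ≈ -0.23621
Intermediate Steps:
x(n) = 100 (x(n) = 10**2 = 100)
v = 900 (v = 100*9 = 900)
(-651 - 1*(-33348))/(((v + 133)*(-134))) = (-651 - 1*(-33348))/(((900 + 133)*(-134))) = (-651 + 33348)/((1033*(-134))) = 32697/(-138422) = 32697*(-1/138422) = -32697/138422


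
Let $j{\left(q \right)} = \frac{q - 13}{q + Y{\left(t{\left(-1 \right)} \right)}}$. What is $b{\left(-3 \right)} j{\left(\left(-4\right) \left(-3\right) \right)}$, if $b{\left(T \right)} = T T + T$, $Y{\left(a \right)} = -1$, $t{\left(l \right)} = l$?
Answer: $- \frac{6}{11} \approx -0.54545$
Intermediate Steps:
$j{\left(q \right)} = \frac{-13 + q}{-1 + q}$ ($j{\left(q \right)} = \frac{q - 13}{q - 1} = \frac{-13 + q}{-1 + q}$)
$b{\left(T \right)} = T + T^{2}$ ($b{\left(T \right)} = T^{2} + T = T + T^{2}$)
$b{\left(-3 \right)} j{\left(\left(-4\right) \left(-3\right) \right)} = - 3 \left(1 - 3\right) \frac{-13 - -12}{-1 - -12} = \left(-3\right) \left(-2\right) \frac{-13 + 12}{-1 + 12} = 6 \cdot \frac{1}{11} \left(-1\right) = 6 \left(- \frac{1}{11}\right) = - \frac{6}{11}$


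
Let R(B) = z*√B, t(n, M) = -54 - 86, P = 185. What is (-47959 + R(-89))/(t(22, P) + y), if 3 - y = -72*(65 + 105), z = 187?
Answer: -47959/12103 + 187*I*√89/12103 ≈ -3.9626 + 0.14576*I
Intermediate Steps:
t(n, M) = -140
R(B) = 187*√B
y = 12243 (y = 3 - (-72)*(65 + 105) = 3 - (-72)*170 = 3 - 1*(-12240) = 3 + 12240 = 12243)
(-47959 + R(-89))/(t(22, P) + y) = (-47959 + 187*√(-89))/(-140 + 12243) = (-47959 + 187*(I*√89))/12103 = (-47959 + 187*I*√89)*(1/12103) = -47959/12103 + 187*I*√89/12103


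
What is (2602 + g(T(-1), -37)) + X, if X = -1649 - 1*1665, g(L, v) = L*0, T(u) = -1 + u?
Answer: -712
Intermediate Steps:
g(L, v) = 0
X = -3314 (X = -1649 - 1665 = -3314)
(2602 + g(T(-1), -37)) + X = (2602 + 0) - 3314 = 2602 - 3314 = -712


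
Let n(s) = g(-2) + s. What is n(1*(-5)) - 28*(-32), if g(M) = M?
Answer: 889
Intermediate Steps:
n(s) = -2 + s
n(1*(-5)) - 28*(-32) = (-2 + 1*(-5)) - 28*(-32) = (-2 - 5) + 896 = -7 + 896 = 889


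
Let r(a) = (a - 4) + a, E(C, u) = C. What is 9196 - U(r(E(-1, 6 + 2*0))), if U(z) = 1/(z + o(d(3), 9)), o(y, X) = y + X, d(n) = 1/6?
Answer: 174718/19 ≈ 9195.7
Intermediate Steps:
d(n) = 1/6 (d(n) = 1*(1/6) = 1/6)
r(a) = -4 + 2*a (r(a) = (-4 + a) + a = -4 + 2*a)
o(y, X) = X + y
U(z) = 1/(55/6 + z) (U(z) = 1/(z + (9 + 1/6)) = 1/(z + 55/6) = 1/(55/6 + z))
9196 - U(r(E(-1, 6 + 2*0))) = 9196 - 6/(55 + 6*(-4 + 2*(-1))) = 9196 - 6/(55 + 6*(-4 - 2)) = 9196 - 6/(55 + 6*(-6)) = 9196 - 6/(55 - 36) = 9196 - 6/19 = 174718/19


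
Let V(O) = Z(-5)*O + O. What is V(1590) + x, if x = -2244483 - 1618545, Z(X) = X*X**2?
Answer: -4060188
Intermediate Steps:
Z(X) = X**3
x = -3863028
V(O) = -124*O (V(O) = (-5)**3*O + O = -125*O + O = -124*O)
V(1590) + x = -124*1590 - 3863028 = -197160 - 3863028 = -4060188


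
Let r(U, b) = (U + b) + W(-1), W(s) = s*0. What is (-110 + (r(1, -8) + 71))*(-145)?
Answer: 6670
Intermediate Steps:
W(s) = 0
r(U, b) = U + b (r(U, b) = (U + b) + 0 = U + b)
(-110 + (r(1, -8) + 71))*(-145) = (-110 + ((1 - 8) + 71))*(-145) = (-110 + (-7 + 71))*(-145) = (-110 + 64)*(-145) = -46*(-145) = 6670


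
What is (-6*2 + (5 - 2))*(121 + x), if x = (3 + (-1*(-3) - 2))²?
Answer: -1233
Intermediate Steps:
x = 16 (x = (3 + (3 - 2))² = (3 + 1)² = 4² = 16)
(-6*2 + (5 - 2))*(121 + x) = (-6*2 + (5 - 2))*(121 + 16) = (-12 + 3)*137 = -9*137 = -1233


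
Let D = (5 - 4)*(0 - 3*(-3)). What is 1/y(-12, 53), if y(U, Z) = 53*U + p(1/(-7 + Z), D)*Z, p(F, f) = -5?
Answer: -1/901 ≈ -0.0011099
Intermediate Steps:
D = 9 (D = 1*(0 + 9) = 1*9 = 9)
y(U, Z) = -5*Z + 53*U (y(U, Z) = 53*U - 5*Z = -5*Z + 53*U)
1/y(-12, 53) = 1/(-5*53 + 53*(-12)) = 1/(-265 - 636) = 1/(-901) = -1/901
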